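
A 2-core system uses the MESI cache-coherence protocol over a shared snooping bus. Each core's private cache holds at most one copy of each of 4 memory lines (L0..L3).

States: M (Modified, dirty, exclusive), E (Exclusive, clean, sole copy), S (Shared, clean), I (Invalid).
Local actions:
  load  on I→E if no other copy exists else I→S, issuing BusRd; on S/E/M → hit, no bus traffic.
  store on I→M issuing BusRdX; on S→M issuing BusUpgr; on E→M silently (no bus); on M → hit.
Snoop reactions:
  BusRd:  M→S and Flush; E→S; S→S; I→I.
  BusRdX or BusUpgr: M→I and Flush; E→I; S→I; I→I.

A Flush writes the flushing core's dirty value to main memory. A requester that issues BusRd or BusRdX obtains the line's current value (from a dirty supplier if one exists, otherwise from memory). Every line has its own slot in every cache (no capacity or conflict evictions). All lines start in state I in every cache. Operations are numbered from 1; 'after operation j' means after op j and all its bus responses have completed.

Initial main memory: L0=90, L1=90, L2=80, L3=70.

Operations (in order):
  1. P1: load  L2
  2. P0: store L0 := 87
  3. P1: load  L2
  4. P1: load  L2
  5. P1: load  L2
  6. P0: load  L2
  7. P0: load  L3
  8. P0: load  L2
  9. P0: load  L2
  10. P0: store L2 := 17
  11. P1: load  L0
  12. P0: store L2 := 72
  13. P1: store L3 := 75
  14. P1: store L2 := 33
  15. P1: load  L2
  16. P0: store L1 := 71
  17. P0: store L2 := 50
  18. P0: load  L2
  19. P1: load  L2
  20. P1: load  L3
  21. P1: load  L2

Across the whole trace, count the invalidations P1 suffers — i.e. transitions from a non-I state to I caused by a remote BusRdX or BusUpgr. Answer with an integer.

invalidations = 2

step 1: P1: load  L2  ⟶  IE  (L2)  txn=BusRd  M[L2]=80
step 2: P0: store L0 := 87  ⟶  MI  (L0)  txn=BusRdX  M[L0]=90
step 3: P1: load  L2  ⟶  IE  (L2)  txn=∅  M[L2]=80
step 4: P1: load  L2  ⟶  IE  (L2)  txn=∅  M[L2]=80
step 5: P1: load  L2  ⟶  IE  (L2)  txn=∅  M[L2]=80
step 6: P0: load  L2  ⟶  SS  (L2)  txn=BusRd  M[L2]=80
step 7: P0: load  L3  ⟶  EI  (L3)  txn=BusRd  M[L3]=70
step 8: P0: load  L2  ⟶  SS  (L2)  txn=∅  M[L2]=80
step 9: P0: load  L2  ⟶  SS  (L2)  txn=∅  M[L2]=80
step 10: P0: store L2 := 17  ⟶  MI  (L2)  txn=BusUpgr  M[L2]=80
step 11: P1: load  L0  ⟶  SS  (L0)  txn=BusRd+Flush  M[L0]=87
step 12: P0: store L2 := 72  ⟶  MI  (L2)  txn=∅  M[L2]=80
step 13: P1: store L3 := 75  ⟶  IM  (L3)  txn=BusRdX  M[L3]=70
step 14: P1: store L2 := 33  ⟶  IM  (L2)  txn=BusRdX+Flush  M[L2]=72
step 15: P1: load  L2  ⟶  IM  (L2)  txn=∅  M[L2]=72
step 16: P0: store L1 := 71  ⟶  MI  (L1)  txn=BusRdX  M[L1]=90
step 17: P0: store L2 := 50  ⟶  MI  (L2)  txn=BusRdX+Flush  M[L2]=33
step 18: P0: load  L2  ⟶  MI  (L2)  txn=∅  M[L2]=33
step 19: P1: load  L2  ⟶  SS  (L2)  txn=BusRd+Flush  M[L2]=50
step 20: P1: load  L3  ⟶  IM  (L3)  txn=∅  M[L3]=70
step 21: P1: load  L2  ⟶  SS  (L2)  txn=∅  M[L2]=50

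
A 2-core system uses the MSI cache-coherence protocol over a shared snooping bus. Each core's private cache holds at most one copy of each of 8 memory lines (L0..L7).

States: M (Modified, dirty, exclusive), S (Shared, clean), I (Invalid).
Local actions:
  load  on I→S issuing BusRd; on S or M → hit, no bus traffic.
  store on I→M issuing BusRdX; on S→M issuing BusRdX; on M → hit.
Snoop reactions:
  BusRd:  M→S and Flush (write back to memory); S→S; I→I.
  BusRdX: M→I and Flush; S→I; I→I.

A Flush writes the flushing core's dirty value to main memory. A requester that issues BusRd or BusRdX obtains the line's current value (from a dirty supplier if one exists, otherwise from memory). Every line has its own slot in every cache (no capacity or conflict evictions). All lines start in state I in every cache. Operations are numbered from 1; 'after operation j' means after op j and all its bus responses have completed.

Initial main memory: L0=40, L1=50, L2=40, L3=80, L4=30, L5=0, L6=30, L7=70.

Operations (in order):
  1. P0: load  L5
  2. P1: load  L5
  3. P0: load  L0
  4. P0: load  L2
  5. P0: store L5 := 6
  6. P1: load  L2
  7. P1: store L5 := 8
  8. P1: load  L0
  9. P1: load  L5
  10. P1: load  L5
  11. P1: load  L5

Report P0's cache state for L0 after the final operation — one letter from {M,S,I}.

  op1 P0: load  L5 → S/I on L5; bus BusRd; mem=0
  op2 P1: load  L5 → S/S on L5; bus BusRd; mem=0
  op3 P0: load  L0 → S/I on L0; bus BusRd; mem=40
  op4 P0: load  L2 → S/I on L2; bus BusRd; mem=40
  op5 P0: store L5 := 6 → M/I on L5; bus BusRdX; mem=0
  op6 P1: load  L2 → S/S on L2; bus BusRd; mem=40
  op7 P1: store L5 := 8 → I/M on L5; bus BusRdX Flush; mem=6
  op8 P1: load  L0 → S/S on L0; bus BusRd; mem=40
  op9 P1: load  L5 → I/M on L5; bus (none); mem=6
  op10 P1: load  L5 → I/M on L5; bus (none); mem=6
  op11 P1: load  L5 → I/M on L5; bus (none); mem=6

state = S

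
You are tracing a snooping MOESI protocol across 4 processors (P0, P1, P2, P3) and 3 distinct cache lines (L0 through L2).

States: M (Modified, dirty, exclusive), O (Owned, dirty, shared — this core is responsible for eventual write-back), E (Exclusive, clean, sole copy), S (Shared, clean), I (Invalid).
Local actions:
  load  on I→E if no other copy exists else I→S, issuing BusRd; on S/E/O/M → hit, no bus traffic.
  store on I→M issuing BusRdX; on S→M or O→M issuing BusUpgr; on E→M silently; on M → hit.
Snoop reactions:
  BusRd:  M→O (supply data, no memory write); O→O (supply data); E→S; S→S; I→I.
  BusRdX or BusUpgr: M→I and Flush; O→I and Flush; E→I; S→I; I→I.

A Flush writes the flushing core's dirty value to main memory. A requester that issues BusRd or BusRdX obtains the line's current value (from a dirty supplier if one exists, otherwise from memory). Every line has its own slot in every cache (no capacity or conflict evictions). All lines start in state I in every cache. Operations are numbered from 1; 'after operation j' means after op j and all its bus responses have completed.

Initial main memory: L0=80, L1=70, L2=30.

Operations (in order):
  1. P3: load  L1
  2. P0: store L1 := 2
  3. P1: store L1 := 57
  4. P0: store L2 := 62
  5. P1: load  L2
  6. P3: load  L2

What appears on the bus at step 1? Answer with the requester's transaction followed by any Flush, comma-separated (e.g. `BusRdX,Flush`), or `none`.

[1] P3: load  L1 | P0:I, P1:I, P2:I, P3:E(70) | bus: BusRd
[2] P0: store L1 := 2 | P0:M(2), P1:I, P2:I, P3:I | bus: BusRdX
[3] P1: store L1 := 57 | P0:I, P1:M(57), P2:I, P3:I | bus: BusRdX,Flush
[4] P0: store L2 := 62 | P0:M(62), P1:I, P2:I, P3:I | bus: BusRdX
[5] P1: load  L2 | P0:O(62), P1:S(62), P2:I, P3:I | bus: BusRd
[6] P3: load  L2 | P0:O(62), P1:S(62), P2:I, P3:S(62) | bus: BusRd

bus = BusRd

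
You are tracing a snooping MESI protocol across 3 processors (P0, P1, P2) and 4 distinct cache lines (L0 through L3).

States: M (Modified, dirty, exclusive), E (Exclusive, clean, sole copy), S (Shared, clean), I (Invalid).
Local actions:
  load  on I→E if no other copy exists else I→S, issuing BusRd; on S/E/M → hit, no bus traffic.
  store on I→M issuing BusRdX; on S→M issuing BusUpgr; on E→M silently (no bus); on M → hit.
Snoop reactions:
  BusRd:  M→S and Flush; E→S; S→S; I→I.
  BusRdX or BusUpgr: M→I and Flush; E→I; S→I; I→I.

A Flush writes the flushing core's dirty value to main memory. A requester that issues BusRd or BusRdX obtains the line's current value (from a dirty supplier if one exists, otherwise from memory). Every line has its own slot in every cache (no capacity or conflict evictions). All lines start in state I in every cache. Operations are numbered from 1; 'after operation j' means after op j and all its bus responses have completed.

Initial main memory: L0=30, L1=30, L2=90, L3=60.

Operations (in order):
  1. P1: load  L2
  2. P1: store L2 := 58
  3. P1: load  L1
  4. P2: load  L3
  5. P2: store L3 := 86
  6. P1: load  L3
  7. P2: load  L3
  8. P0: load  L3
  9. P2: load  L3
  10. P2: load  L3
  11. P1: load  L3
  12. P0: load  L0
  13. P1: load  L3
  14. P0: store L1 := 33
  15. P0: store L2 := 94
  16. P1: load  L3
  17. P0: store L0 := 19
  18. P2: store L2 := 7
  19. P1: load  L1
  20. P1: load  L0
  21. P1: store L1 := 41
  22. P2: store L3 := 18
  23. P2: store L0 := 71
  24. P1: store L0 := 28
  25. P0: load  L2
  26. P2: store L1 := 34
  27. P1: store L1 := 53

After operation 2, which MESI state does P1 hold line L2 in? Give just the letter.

  op1 P1: load  L2 → I/E/I on L2; bus BusRd; mem=90
  op2 P1: store L2 := 58 → I/M/I on L2; bus (none); mem=90
  op3 P1: load  L1 → I/E/I on L1; bus BusRd; mem=30
  op4 P2: load  L3 → I/I/E on L3; bus BusRd; mem=60
  op5 P2: store L3 := 86 → I/I/M on L3; bus (none); mem=60
  op6 P1: load  L3 → I/S/S on L3; bus BusRd Flush; mem=86
  op7 P2: load  L3 → I/S/S on L3; bus (none); mem=86
  op8 P0: load  L3 → S/S/S on L3; bus BusRd; mem=86
  op9 P2: load  L3 → S/S/S on L3; bus (none); mem=86
  op10 P2: load  L3 → S/S/S on L3; bus (none); mem=86
  op11 P1: load  L3 → S/S/S on L3; bus (none); mem=86
  op12 P0: load  L0 → E/I/I on L0; bus BusRd; mem=30
  op13 P1: load  L3 → S/S/S on L3; bus (none); mem=86
  op14 P0: store L1 := 33 → M/I/I on L1; bus BusRdX; mem=30
  op15 P0: store L2 := 94 → M/I/I on L2; bus BusRdX Flush; mem=58
  op16 P1: load  L3 → S/S/S on L3; bus (none); mem=86
  op17 P0: store L0 := 19 → M/I/I on L0; bus (none); mem=30
  op18 P2: store L2 := 7 → I/I/M on L2; bus BusRdX Flush; mem=94
  op19 P1: load  L1 → S/S/I on L1; bus BusRd Flush; mem=33
  op20 P1: load  L0 → S/S/I on L0; bus BusRd Flush; mem=19
  op21 P1: store L1 := 41 → I/M/I on L1; bus BusUpgr; mem=33
  op22 P2: store L3 := 18 → I/I/M on L3; bus BusUpgr; mem=86
  op23 P2: store L0 := 71 → I/I/M on L0; bus BusRdX; mem=19
  op24 P1: store L0 := 28 → I/M/I on L0; bus BusRdX Flush; mem=71
  op25 P0: load  L2 → S/I/S on L2; bus BusRd Flush; mem=7
  op26 P2: store L1 := 34 → I/I/M on L1; bus BusRdX Flush; mem=41
  op27 P1: store L1 := 53 → I/M/I on L1; bus BusRdX Flush; mem=34

state = M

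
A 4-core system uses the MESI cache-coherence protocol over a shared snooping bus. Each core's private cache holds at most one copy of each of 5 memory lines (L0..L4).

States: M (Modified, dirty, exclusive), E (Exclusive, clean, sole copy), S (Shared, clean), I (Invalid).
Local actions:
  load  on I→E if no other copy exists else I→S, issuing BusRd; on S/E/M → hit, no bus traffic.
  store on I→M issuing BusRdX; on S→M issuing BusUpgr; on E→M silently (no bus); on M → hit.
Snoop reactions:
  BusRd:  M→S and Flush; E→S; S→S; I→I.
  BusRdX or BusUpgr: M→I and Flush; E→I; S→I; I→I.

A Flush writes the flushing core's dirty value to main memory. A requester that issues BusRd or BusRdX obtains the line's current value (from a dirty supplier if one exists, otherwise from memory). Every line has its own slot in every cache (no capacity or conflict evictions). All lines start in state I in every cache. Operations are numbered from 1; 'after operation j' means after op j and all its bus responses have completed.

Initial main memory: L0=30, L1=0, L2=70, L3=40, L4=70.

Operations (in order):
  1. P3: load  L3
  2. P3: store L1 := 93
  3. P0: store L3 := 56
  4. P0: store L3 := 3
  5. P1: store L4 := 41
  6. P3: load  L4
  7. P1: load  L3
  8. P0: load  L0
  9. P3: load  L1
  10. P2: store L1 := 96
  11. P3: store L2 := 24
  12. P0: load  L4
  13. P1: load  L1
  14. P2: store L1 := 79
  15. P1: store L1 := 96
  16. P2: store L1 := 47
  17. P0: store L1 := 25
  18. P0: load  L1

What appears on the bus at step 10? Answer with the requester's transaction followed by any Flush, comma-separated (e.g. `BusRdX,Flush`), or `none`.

  op1 P3: load  L3 → I/I/I/E on L3; bus BusRd; mem=40
  op2 P3: store L1 := 93 → I/I/I/M on L1; bus BusRdX; mem=0
  op3 P0: store L3 := 56 → M/I/I/I on L3; bus BusRdX; mem=40
  op4 P0: store L3 := 3 → M/I/I/I on L3; bus (none); mem=40
  op5 P1: store L4 := 41 → I/M/I/I on L4; bus BusRdX; mem=70
  op6 P3: load  L4 → I/S/I/S on L4; bus BusRd Flush; mem=41
  op7 P1: load  L3 → S/S/I/I on L3; bus BusRd Flush; mem=3
  op8 P0: load  L0 → E/I/I/I on L0; bus BusRd; mem=30
  op9 P3: load  L1 → I/I/I/M on L1; bus (none); mem=0
  op10 P2: store L1 := 96 → I/I/M/I on L1; bus BusRdX Flush; mem=93
  op11 P3: store L2 := 24 → I/I/I/M on L2; bus BusRdX; mem=70
  op12 P0: load  L4 → S/S/I/S on L4; bus BusRd; mem=41
  op13 P1: load  L1 → I/S/S/I on L1; bus BusRd Flush; mem=96
  op14 P2: store L1 := 79 → I/I/M/I on L1; bus BusUpgr; mem=96
  op15 P1: store L1 := 96 → I/M/I/I on L1; bus BusRdX Flush; mem=79
  op16 P2: store L1 := 47 → I/I/M/I on L1; bus BusRdX Flush; mem=96
  op17 P0: store L1 := 25 → M/I/I/I on L1; bus BusRdX Flush; mem=47
  op18 P0: load  L1 → M/I/I/I on L1; bus (none); mem=47

bus = BusRdX,Flush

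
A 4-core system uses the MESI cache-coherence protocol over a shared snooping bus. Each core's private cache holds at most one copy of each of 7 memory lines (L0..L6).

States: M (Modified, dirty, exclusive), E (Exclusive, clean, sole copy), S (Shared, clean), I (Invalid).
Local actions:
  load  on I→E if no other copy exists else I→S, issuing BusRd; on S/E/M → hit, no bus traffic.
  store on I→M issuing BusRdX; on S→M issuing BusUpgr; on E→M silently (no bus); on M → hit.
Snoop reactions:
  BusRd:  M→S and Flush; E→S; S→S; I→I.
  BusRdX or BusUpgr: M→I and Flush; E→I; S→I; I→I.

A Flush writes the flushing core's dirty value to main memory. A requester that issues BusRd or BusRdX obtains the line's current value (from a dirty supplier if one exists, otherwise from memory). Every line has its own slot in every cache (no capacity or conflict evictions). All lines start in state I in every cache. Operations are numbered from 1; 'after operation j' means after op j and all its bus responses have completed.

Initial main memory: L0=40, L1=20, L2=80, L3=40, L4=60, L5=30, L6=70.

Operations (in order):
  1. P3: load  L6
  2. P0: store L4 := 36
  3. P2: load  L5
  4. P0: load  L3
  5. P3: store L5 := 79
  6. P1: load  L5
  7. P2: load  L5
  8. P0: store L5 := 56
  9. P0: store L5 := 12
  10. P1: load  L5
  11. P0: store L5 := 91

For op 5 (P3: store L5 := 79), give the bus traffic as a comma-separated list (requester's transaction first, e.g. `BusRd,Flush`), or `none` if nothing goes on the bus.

bus = BusRdX

1. P3: load  L6  bus=[BusRd]  L6: P0=I P1=I P2=I P3=E  mem[L6]=70
2. P0: store L4 := 36  bus=[BusRdX]  L4: P0=M P1=I P2=I P3=I  mem[L4]=60
3. P2: load  L5  bus=[BusRd]  L5: P0=I P1=I P2=E P3=I  mem[L5]=30
4. P0: load  L3  bus=[BusRd]  L3: P0=E P1=I P2=I P3=I  mem[L3]=40
5. P3: store L5 := 79  bus=[BusRdX]  L5: P0=I P1=I P2=I P3=M  mem[L5]=30
6. P1: load  L5  bus=[BusRd,Flush]  L5: P0=I P1=S P2=I P3=S  mem[L5]=79
7. P2: load  L5  bus=[BusRd]  L5: P0=I P1=S P2=S P3=S  mem[L5]=79
8. P0: store L5 := 56  bus=[BusRdX]  L5: P0=M P1=I P2=I P3=I  mem[L5]=79
9. P0: store L5 := 12  bus=[-]  L5: P0=M P1=I P2=I P3=I  mem[L5]=79
10. P1: load  L5  bus=[BusRd,Flush]  L5: P0=S P1=S P2=I P3=I  mem[L5]=12
11. P0: store L5 := 91  bus=[BusUpgr]  L5: P0=M P1=I P2=I P3=I  mem[L5]=12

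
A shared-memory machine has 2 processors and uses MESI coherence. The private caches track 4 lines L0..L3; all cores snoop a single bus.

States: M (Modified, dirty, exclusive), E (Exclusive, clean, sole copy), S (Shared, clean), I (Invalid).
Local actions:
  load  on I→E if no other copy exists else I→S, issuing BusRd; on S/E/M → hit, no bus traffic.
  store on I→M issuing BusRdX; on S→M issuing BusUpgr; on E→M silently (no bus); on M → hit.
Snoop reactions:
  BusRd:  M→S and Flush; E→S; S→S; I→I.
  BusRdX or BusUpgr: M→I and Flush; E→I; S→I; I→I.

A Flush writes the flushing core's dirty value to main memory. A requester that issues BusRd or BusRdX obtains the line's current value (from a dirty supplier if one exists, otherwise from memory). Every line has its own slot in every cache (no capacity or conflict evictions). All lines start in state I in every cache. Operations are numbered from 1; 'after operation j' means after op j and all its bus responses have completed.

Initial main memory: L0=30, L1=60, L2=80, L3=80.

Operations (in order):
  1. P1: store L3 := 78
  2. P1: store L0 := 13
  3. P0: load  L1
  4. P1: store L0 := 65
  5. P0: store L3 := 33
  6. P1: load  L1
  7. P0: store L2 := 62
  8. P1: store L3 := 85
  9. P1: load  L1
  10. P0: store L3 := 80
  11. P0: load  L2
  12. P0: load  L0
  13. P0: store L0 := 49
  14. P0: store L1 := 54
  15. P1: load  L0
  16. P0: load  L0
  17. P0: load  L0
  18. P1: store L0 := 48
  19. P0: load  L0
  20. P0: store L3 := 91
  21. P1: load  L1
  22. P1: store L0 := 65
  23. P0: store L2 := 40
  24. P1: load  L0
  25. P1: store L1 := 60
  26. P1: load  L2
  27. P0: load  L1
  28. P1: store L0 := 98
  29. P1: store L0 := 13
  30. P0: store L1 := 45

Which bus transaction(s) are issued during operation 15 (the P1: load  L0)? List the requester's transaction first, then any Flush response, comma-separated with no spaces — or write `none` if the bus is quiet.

bus = BusRd,Flush

  op1 P1: store L3 := 78 → I/M on L3; bus BusRdX; mem=80
  op2 P1: store L0 := 13 → I/M on L0; bus BusRdX; mem=30
  op3 P0: load  L1 → E/I on L1; bus BusRd; mem=60
  op4 P1: store L0 := 65 → I/M on L0; bus (none); mem=30
  op5 P0: store L3 := 33 → M/I on L3; bus BusRdX Flush; mem=78
  op6 P1: load  L1 → S/S on L1; bus BusRd; mem=60
  op7 P0: store L2 := 62 → M/I on L2; bus BusRdX; mem=80
  op8 P1: store L3 := 85 → I/M on L3; bus BusRdX Flush; mem=33
  op9 P1: load  L1 → S/S on L1; bus (none); mem=60
  op10 P0: store L3 := 80 → M/I on L3; bus BusRdX Flush; mem=85
  op11 P0: load  L2 → M/I on L2; bus (none); mem=80
  op12 P0: load  L0 → S/S on L0; bus BusRd Flush; mem=65
  op13 P0: store L0 := 49 → M/I on L0; bus BusUpgr; mem=65
  op14 P0: store L1 := 54 → M/I on L1; bus BusUpgr; mem=60
  op15 P1: load  L0 → S/S on L0; bus BusRd Flush; mem=49
  op16 P0: load  L0 → S/S on L0; bus (none); mem=49
  op17 P0: load  L0 → S/S on L0; bus (none); mem=49
  op18 P1: store L0 := 48 → I/M on L0; bus BusUpgr; mem=49
  op19 P0: load  L0 → S/S on L0; bus BusRd Flush; mem=48
  op20 P0: store L3 := 91 → M/I on L3; bus (none); mem=85
  op21 P1: load  L1 → S/S on L1; bus BusRd Flush; mem=54
  op22 P1: store L0 := 65 → I/M on L0; bus BusUpgr; mem=48
  op23 P0: store L2 := 40 → M/I on L2; bus (none); mem=80
  op24 P1: load  L0 → I/M on L0; bus (none); mem=48
  op25 P1: store L1 := 60 → I/M on L1; bus BusUpgr; mem=54
  op26 P1: load  L2 → S/S on L2; bus BusRd Flush; mem=40
  op27 P0: load  L1 → S/S on L1; bus BusRd Flush; mem=60
  op28 P1: store L0 := 98 → I/M on L0; bus (none); mem=48
  op29 P1: store L0 := 13 → I/M on L0; bus (none); mem=48
  op30 P0: store L1 := 45 → M/I on L1; bus BusUpgr; mem=60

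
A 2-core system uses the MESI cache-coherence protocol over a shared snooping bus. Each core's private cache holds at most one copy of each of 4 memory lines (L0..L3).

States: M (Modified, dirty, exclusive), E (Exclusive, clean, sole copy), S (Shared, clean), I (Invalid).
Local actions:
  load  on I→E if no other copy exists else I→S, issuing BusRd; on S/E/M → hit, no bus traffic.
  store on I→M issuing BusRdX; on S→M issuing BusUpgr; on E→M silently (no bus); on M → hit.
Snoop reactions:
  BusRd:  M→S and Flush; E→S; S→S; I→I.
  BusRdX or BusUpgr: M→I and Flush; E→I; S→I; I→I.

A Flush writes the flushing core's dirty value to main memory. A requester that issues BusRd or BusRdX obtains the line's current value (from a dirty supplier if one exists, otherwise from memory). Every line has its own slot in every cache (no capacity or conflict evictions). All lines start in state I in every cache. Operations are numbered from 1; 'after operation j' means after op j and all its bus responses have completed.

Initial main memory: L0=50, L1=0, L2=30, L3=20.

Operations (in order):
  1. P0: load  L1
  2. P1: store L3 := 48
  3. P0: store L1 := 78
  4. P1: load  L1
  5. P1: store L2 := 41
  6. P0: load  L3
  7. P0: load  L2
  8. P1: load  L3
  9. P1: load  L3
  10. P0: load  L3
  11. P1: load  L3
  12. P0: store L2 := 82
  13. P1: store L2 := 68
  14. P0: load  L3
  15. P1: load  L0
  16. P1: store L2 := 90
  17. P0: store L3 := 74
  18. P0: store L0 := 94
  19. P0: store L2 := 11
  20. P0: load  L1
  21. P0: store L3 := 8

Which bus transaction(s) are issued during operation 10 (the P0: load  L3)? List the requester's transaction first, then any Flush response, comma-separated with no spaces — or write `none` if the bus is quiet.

1. P0: load  L1  bus=[BusRd]  L1: P0=E P1=I  mem[L1]=0
2. P1: store L3 := 48  bus=[BusRdX]  L3: P0=I P1=M  mem[L3]=20
3. P0: store L1 := 78  bus=[-]  L1: P0=M P1=I  mem[L1]=0
4. P1: load  L1  bus=[BusRd,Flush]  L1: P0=S P1=S  mem[L1]=78
5. P1: store L2 := 41  bus=[BusRdX]  L2: P0=I P1=M  mem[L2]=30
6. P0: load  L3  bus=[BusRd,Flush]  L3: P0=S P1=S  mem[L3]=48
7. P0: load  L2  bus=[BusRd,Flush]  L2: P0=S P1=S  mem[L2]=41
8. P1: load  L3  bus=[-]  L3: P0=S P1=S  mem[L3]=48
9. P1: load  L3  bus=[-]  L3: P0=S P1=S  mem[L3]=48
10. P0: load  L3  bus=[-]  L3: P0=S P1=S  mem[L3]=48
11. P1: load  L3  bus=[-]  L3: P0=S P1=S  mem[L3]=48
12. P0: store L2 := 82  bus=[BusUpgr]  L2: P0=M P1=I  mem[L2]=41
13. P1: store L2 := 68  bus=[BusRdX,Flush]  L2: P0=I P1=M  mem[L2]=82
14. P0: load  L3  bus=[-]  L3: P0=S P1=S  mem[L3]=48
15. P1: load  L0  bus=[BusRd]  L0: P0=I P1=E  mem[L0]=50
16. P1: store L2 := 90  bus=[-]  L2: P0=I P1=M  mem[L2]=82
17. P0: store L3 := 74  bus=[BusUpgr]  L3: P0=M P1=I  mem[L3]=48
18. P0: store L0 := 94  bus=[BusRdX]  L0: P0=M P1=I  mem[L0]=50
19. P0: store L2 := 11  bus=[BusRdX,Flush]  L2: P0=M P1=I  mem[L2]=90
20. P0: load  L1  bus=[-]  L1: P0=S P1=S  mem[L1]=78
21. P0: store L3 := 8  bus=[-]  L3: P0=M P1=I  mem[L3]=48

bus = none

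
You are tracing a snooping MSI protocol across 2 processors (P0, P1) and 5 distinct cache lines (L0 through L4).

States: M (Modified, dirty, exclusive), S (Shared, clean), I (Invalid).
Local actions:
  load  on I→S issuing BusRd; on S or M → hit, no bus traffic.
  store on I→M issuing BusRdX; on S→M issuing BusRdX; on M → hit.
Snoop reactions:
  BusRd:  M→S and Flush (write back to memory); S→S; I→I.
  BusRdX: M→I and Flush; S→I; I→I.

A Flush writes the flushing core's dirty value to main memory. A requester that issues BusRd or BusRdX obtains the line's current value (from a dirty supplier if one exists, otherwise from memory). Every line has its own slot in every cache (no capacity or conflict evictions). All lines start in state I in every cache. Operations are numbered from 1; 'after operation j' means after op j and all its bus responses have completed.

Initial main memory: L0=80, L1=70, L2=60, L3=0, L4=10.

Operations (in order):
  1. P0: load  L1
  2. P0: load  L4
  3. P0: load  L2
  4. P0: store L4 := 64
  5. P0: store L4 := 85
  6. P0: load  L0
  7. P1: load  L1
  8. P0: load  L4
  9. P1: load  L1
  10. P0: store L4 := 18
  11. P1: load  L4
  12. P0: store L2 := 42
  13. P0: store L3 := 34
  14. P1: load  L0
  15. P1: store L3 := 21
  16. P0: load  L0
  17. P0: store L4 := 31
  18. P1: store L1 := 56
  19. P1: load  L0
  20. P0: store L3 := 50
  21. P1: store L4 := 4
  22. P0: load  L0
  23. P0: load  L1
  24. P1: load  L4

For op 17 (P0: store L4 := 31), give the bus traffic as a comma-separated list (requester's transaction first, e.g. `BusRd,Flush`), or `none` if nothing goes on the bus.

  op1 P0: load  L1 → S/I on L1; bus BusRd; mem=70
  op2 P0: load  L4 → S/I on L4; bus BusRd; mem=10
  op3 P0: load  L2 → S/I on L2; bus BusRd; mem=60
  op4 P0: store L4 := 64 → M/I on L4; bus BusRdX; mem=10
  op5 P0: store L4 := 85 → M/I on L4; bus (none); mem=10
  op6 P0: load  L0 → S/I on L0; bus BusRd; mem=80
  op7 P1: load  L1 → S/S on L1; bus BusRd; mem=70
  op8 P0: load  L4 → M/I on L4; bus (none); mem=10
  op9 P1: load  L1 → S/S on L1; bus (none); mem=70
  op10 P0: store L4 := 18 → M/I on L4; bus (none); mem=10
  op11 P1: load  L4 → S/S on L4; bus BusRd Flush; mem=18
  op12 P0: store L2 := 42 → M/I on L2; bus BusRdX; mem=60
  op13 P0: store L3 := 34 → M/I on L3; bus BusRdX; mem=0
  op14 P1: load  L0 → S/S on L0; bus BusRd; mem=80
  op15 P1: store L3 := 21 → I/M on L3; bus BusRdX Flush; mem=34
  op16 P0: load  L0 → S/S on L0; bus (none); mem=80
  op17 P0: store L4 := 31 → M/I on L4; bus BusRdX; mem=18
  op18 P1: store L1 := 56 → I/M on L1; bus BusRdX; mem=70
  op19 P1: load  L0 → S/S on L0; bus (none); mem=80
  op20 P0: store L3 := 50 → M/I on L3; bus BusRdX Flush; mem=21
  op21 P1: store L4 := 4 → I/M on L4; bus BusRdX Flush; mem=31
  op22 P0: load  L0 → S/S on L0; bus (none); mem=80
  op23 P0: load  L1 → S/S on L1; bus BusRd Flush; mem=56
  op24 P1: load  L4 → I/M on L4; bus (none); mem=31

bus = BusRdX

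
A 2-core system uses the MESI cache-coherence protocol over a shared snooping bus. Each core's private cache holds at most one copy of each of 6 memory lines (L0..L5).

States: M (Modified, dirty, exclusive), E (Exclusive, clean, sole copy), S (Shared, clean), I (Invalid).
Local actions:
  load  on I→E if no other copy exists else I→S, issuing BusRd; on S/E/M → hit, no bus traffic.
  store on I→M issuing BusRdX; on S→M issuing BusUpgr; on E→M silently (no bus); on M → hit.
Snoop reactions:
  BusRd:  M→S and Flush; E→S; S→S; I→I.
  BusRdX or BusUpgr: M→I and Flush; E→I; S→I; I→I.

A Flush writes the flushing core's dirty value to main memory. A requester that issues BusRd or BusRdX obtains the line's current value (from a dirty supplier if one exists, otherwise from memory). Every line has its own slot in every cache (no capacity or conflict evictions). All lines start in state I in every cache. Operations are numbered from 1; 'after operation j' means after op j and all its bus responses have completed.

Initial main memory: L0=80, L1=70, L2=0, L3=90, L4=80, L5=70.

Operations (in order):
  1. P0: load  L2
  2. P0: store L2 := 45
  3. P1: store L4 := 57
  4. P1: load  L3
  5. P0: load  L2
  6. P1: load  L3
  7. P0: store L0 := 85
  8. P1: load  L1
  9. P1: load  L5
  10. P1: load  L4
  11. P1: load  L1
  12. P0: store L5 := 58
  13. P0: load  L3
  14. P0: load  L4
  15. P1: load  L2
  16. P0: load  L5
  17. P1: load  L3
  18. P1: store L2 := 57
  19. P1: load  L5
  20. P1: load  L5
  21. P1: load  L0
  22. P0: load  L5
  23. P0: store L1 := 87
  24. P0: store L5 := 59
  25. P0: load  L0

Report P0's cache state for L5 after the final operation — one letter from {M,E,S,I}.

state = M

  op1 P0: load  L2 → E/I on L2; bus BusRd; mem=0
  op2 P0: store L2 := 45 → M/I on L2; bus (none); mem=0
  op3 P1: store L4 := 57 → I/M on L4; bus BusRdX; mem=80
  op4 P1: load  L3 → I/E on L3; bus BusRd; mem=90
  op5 P0: load  L2 → M/I on L2; bus (none); mem=0
  op6 P1: load  L3 → I/E on L3; bus (none); mem=90
  op7 P0: store L0 := 85 → M/I on L0; bus BusRdX; mem=80
  op8 P1: load  L1 → I/E on L1; bus BusRd; mem=70
  op9 P1: load  L5 → I/E on L5; bus BusRd; mem=70
  op10 P1: load  L4 → I/M on L4; bus (none); mem=80
  op11 P1: load  L1 → I/E on L1; bus (none); mem=70
  op12 P0: store L5 := 58 → M/I on L5; bus BusRdX; mem=70
  op13 P0: load  L3 → S/S on L3; bus BusRd; mem=90
  op14 P0: load  L4 → S/S on L4; bus BusRd Flush; mem=57
  op15 P1: load  L2 → S/S on L2; bus BusRd Flush; mem=45
  op16 P0: load  L5 → M/I on L5; bus (none); mem=70
  op17 P1: load  L3 → S/S on L3; bus (none); mem=90
  op18 P1: store L2 := 57 → I/M on L2; bus BusUpgr; mem=45
  op19 P1: load  L5 → S/S on L5; bus BusRd Flush; mem=58
  op20 P1: load  L5 → S/S on L5; bus (none); mem=58
  op21 P1: load  L0 → S/S on L0; bus BusRd Flush; mem=85
  op22 P0: load  L5 → S/S on L5; bus (none); mem=58
  op23 P0: store L1 := 87 → M/I on L1; bus BusRdX; mem=70
  op24 P0: store L5 := 59 → M/I on L5; bus BusUpgr; mem=58
  op25 P0: load  L0 → S/S on L0; bus (none); mem=85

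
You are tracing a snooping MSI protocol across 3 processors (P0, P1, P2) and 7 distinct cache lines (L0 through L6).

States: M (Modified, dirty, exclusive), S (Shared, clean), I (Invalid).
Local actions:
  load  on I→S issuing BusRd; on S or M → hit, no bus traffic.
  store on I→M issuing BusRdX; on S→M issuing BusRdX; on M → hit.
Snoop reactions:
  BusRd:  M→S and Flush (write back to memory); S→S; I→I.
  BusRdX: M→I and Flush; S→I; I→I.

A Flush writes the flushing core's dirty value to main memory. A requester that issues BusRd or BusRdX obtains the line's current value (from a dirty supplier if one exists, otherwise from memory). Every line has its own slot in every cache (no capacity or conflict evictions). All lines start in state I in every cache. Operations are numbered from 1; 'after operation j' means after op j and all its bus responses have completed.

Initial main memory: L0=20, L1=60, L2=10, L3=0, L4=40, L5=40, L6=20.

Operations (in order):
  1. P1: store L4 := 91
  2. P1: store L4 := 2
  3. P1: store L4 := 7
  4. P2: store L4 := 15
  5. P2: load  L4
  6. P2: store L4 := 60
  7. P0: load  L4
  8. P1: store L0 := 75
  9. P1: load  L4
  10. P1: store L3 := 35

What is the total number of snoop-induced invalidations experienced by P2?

step 1: P1: store L4 := 91  ⟶  IMI  (L4)  txn=BusRdX  M[L4]=40
step 2: P1: store L4 := 2  ⟶  IMI  (L4)  txn=∅  M[L4]=40
step 3: P1: store L4 := 7  ⟶  IMI  (L4)  txn=∅  M[L4]=40
step 4: P2: store L4 := 15  ⟶  IIM  (L4)  txn=BusRdX+Flush  M[L4]=7
step 5: P2: load  L4  ⟶  IIM  (L4)  txn=∅  M[L4]=7
step 6: P2: store L4 := 60  ⟶  IIM  (L4)  txn=∅  M[L4]=7
step 7: P0: load  L4  ⟶  SIS  (L4)  txn=BusRd+Flush  M[L4]=60
step 8: P1: store L0 := 75  ⟶  IMI  (L0)  txn=BusRdX  M[L0]=20
step 9: P1: load  L4  ⟶  SSS  (L4)  txn=BusRd  M[L4]=60
step 10: P1: store L3 := 35  ⟶  IMI  (L3)  txn=BusRdX  M[L3]=0

invalidations = 0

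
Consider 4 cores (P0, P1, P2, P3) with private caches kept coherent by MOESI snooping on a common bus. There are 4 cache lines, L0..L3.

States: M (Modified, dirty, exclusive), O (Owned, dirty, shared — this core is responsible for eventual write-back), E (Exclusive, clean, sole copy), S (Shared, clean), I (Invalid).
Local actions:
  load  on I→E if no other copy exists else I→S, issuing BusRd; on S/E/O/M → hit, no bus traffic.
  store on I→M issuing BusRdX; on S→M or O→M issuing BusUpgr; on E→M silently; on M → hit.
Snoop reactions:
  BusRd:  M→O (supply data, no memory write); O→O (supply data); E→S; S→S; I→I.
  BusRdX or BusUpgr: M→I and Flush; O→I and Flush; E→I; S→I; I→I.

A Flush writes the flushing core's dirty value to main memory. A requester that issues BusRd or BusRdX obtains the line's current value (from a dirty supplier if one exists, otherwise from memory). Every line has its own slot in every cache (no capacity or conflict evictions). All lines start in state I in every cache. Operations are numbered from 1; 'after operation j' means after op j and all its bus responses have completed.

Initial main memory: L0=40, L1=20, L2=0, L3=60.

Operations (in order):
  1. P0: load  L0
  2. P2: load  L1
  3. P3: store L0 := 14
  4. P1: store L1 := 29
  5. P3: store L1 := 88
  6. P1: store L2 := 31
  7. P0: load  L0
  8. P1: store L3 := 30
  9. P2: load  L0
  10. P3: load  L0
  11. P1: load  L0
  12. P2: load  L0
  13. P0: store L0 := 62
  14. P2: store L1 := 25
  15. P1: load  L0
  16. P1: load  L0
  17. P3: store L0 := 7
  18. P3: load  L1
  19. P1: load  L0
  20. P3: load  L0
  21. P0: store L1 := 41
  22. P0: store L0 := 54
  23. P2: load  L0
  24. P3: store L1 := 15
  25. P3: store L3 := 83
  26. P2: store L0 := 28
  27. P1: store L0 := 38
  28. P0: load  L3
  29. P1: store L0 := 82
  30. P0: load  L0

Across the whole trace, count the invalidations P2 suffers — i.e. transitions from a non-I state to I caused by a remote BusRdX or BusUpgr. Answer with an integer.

  op1 P0: load  L0 → E/I/I/I on L0; bus BusRd; mem=40
  op2 P2: load  L1 → I/I/E/I on L1; bus BusRd; mem=20
  op3 P3: store L0 := 14 → I/I/I/M on L0; bus BusRdX; mem=40
  op4 P1: store L1 := 29 → I/M/I/I on L1; bus BusRdX; mem=20
  op5 P3: store L1 := 88 → I/I/I/M on L1; bus BusRdX Flush; mem=29
  op6 P1: store L2 := 31 → I/M/I/I on L2; bus BusRdX; mem=0
  op7 P0: load  L0 → S/I/I/O on L0; bus BusRd; mem=40
  op8 P1: store L3 := 30 → I/M/I/I on L3; bus BusRdX; mem=60
  op9 P2: load  L0 → S/I/S/O on L0; bus BusRd; mem=40
  op10 P3: load  L0 → S/I/S/O on L0; bus (none); mem=40
  op11 P1: load  L0 → S/S/S/O on L0; bus BusRd; mem=40
  op12 P2: load  L0 → S/S/S/O on L0; bus (none); mem=40
  op13 P0: store L0 := 62 → M/I/I/I on L0; bus BusUpgr Flush; mem=14
  op14 P2: store L1 := 25 → I/I/M/I on L1; bus BusRdX Flush; mem=88
  op15 P1: load  L0 → O/S/I/I on L0; bus BusRd; mem=14
  op16 P1: load  L0 → O/S/I/I on L0; bus (none); mem=14
  op17 P3: store L0 := 7 → I/I/I/M on L0; bus BusRdX Flush; mem=62
  op18 P3: load  L1 → I/I/O/S on L1; bus BusRd; mem=88
  op19 P1: load  L0 → I/S/I/O on L0; bus BusRd; mem=62
  op20 P3: load  L0 → I/S/I/O on L0; bus (none); mem=62
  op21 P0: store L1 := 41 → M/I/I/I on L1; bus BusRdX Flush; mem=25
  op22 P0: store L0 := 54 → M/I/I/I on L0; bus BusRdX Flush; mem=7
  op23 P2: load  L0 → O/I/S/I on L0; bus BusRd; mem=7
  op24 P3: store L1 := 15 → I/I/I/M on L1; bus BusRdX Flush; mem=41
  op25 P3: store L3 := 83 → I/I/I/M on L3; bus BusRdX Flush; mem=30
  op26 P2: store L0 := 28 → I/I/M/I on L0; bus BusUpgr Flush; mem=54
  op27 P1: store L0 := 38 → I/M/I/I on L0; bus BusRdX Flush; mem=28
  op28 P0: load  L3 → S/I/I/O on L3; bus BusRd; mem=30
  op29 P1: store L0 := 82 → I/M/I/I on L0; bus (none); mem=28
  op30 P0: load  L0 → S/O/I/I on L0; bus BusRd; mem=28

invalidations = 4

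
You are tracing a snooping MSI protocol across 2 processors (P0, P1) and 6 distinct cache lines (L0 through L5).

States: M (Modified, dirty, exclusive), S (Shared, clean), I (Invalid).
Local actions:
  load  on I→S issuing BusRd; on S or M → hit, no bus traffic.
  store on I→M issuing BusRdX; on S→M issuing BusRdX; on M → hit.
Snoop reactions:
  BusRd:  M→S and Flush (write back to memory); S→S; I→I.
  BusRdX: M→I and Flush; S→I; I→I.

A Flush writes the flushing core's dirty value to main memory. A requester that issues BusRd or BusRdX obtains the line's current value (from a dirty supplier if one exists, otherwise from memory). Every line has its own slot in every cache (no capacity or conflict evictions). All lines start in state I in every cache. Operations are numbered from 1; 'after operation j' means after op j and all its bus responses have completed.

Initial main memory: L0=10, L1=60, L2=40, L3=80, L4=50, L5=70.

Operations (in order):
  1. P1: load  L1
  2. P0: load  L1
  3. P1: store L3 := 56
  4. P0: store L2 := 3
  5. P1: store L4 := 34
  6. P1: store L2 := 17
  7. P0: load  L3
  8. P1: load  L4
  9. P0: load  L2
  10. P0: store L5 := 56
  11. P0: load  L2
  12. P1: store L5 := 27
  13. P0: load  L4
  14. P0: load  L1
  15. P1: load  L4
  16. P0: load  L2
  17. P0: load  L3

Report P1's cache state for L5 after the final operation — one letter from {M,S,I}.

[1] P1: load  L1 | P0:I, P1:S(60) | bus: BusRd
[2] P0: load  L1 | P0:S(60), P1:S(60) | bus: BusRd
[3] P1: store L3 := 56 | P0:I, P1:M(56) | bus: BusRdX
[4] P0: store L2 := 3 | P0:M(3), P1:I | bus: BusRdX
[5] P1: store L4 := 34 | P0:I, P1:M(34) | bus: BusRdX
[6] P1: store L2 := 17 | P0:I, P1:M(17) | bus: BusRdX,Flush
[7] P0: load  L3 | P0:S(56), P1:S(56) | bus: BusRd,Flush
[8] P1: load  L4 | P0:I, P1:M(34) | bus: none
[9] P0: load  L2 | P0:S(17), P1:S(17) | bus: BusRd,Flush
[10] P0: store L5 := 56 | P0:M(56), P1:I | bus: BusRdX
[11] P0: load  L2 | P0:S(17), P1:S(17) | bus: none
[12] P1: store L5 := 27 | P0:I, P1:M(27) | bus: BusRdX,Flush
[13] P0: load  L4 | P0:S(34), P1:S(34) | bus: BusRd,Flush
[14] P0: load  L1 | P0:S(60), P1:S(60) | bus: none
[15] P1: load  L4 | P0:S(34), P1:S(34) | bus: none
[16] P0: load  L2 | P0:S(17), P1:S(17) | bus: none
[17] P0: load  L3 | P0:S(56), P1:S(56) | bus: none

state = M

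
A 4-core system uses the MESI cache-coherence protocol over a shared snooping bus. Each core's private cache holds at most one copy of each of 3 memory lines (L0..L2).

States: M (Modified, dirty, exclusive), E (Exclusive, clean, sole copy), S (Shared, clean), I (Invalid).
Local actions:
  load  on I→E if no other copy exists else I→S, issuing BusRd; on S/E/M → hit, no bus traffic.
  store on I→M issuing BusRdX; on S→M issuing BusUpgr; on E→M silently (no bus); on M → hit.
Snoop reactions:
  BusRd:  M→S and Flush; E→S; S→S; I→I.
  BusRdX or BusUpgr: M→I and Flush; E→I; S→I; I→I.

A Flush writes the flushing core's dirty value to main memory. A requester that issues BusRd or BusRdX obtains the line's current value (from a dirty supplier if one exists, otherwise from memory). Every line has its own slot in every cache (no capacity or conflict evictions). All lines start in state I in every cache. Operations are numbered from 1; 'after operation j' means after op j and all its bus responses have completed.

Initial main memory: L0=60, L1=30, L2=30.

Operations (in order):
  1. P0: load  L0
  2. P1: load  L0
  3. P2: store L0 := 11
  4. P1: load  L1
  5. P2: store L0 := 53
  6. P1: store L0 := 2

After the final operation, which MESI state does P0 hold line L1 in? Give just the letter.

  op1 P0: load  L0 → E/I/I/I on L0; bus BusRd; mem=60
  op2 P1: load  L0 → S/S/I/I on L0; bus BusRd; mem=60
  op3 P2: store L0 := 11 → I/I/M/I on L0; bus BusRdX; mem=60
  op4 P1: load  L1 → I/E/I/I on L1; bus BusRd; mem=30
  op5 P2: store L0 := 53 → I/I/M/I on L0; bus (none); mem=60
  op6 P1: store L0 := 2 → I/M/I/I on L0; bus BusRdX Flush; mem=53

state = I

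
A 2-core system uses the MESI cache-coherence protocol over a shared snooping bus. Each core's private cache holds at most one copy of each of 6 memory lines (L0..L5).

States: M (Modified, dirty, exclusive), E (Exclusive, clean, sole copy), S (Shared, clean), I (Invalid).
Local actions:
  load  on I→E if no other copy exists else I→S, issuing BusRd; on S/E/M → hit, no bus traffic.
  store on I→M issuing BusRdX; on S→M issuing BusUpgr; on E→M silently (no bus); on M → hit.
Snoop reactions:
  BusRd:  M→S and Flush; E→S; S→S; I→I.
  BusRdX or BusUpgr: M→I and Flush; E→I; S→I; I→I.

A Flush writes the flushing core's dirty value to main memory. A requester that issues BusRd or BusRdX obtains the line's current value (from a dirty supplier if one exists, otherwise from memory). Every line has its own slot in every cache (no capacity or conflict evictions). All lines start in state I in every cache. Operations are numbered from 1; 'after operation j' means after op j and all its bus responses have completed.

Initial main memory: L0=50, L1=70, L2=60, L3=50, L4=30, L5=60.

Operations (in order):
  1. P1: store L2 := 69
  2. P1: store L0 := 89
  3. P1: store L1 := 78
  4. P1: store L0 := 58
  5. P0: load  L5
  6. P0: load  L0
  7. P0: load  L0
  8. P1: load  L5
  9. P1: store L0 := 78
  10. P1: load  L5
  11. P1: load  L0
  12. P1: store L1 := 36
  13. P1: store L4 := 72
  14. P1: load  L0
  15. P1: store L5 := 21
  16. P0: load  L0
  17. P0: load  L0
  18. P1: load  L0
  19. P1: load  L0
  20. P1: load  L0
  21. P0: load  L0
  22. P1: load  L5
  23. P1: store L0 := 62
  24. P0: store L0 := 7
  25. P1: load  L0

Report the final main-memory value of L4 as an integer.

memory[L4] = 30

  op1 P1: store L2 := 69 → I/M on L2; bus BusRdX; mem=60
  op2 P1: store L0 := 89 → I/M on L0; bus BusRdX; mem=50
  op3 P1: store L1 := 78 → I/M on L1; bus BusRdX; mem=70
  op4 P1: store L0 := 58 → I/M on L0; bus (none); mem=50
  op5 P0: load  L5 → E/I on L5; bus BusRd; mem=60
  op6 P0: load  L0 → S/S on L0; bus BusRd Flush; mem=58
  op7 P0: load  L0 → S/S on L0; bus (none); mem=58
  op8 P1: load  L5 → S/S on L5; bus BusRd; mem=60
  op9 P1: store L0 := 78 → I/M on L0; bus BusUpgr; mem=58
  op10 P1: load  L5 → S/S on L5; bus (none); mem=60
  op11 P1: load  L0 → I/M on L0; bus (none); mem=58
  op12 P1: store L1 := 36 → I/M on L1; bus (none); mem=70
  op13 P1: store L4 := 72 → I/M on L4; bus BusRdX; mem=30
  op14 P1: load  L0 → I/M on L0; bus (none); mem=58
  op15 P1: store L5 := 21 → I/M on L5; bus BusUpgr; mem=60
  op16 P0: load  L0 → S/S on L0; bus BusRd Flush; mem=78
  op17 P0: load  L0 → S/S on L0; bus (none); mem=78
  op18 P1: load  L0 → S/S on L0; bus (none); mem=78
  op19 P1: load  L0 → S/S on L0; bus (none); mem=78
  op20 P1: load  L0 → S/S on L0; bus (none); mem=78
  op21 P0: load  L0 → S/S on L0; bus (none); mem=78
  op22 P1: load  L5 → I/M on L5; bus (none); mem=60
  op23 P1: store L0 := 62 → I/M on L0; bus BusUpgr; mem=78
  op24 P0: store L0 := 7 → M/I on L0; bus BusRdX Flush; mem=62
  op25 P1: load  L0 → S/S on L0; bus BusRd Flush; mem=7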